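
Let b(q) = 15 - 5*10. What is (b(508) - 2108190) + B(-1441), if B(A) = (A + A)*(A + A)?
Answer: 6197699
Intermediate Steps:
b(q) = -35 (b(q) = 15 - 50 = -35)
B(A) = 4*A² (B(A) = (2*A)*(2*A) = 4*A²)
(b(508) - 2108190) + B(-1441) = (-35 - 2108190) + 4*(-1441)² = -2108225 + 4*2076481 = -2108225 + 8305924 = 6197699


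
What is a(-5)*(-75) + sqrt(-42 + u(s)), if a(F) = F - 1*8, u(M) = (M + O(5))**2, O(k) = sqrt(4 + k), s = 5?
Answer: 975 + sqrt(22) ≈ 979.69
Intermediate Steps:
u(M) = (3 + M)**2 (u(M) = (M + sqrt(4 + 5))**2 = (M + sqrt(9))**2 = (M + 3)**2 = (3 + M)**2)
a(F) = -8 + F (a(F) = F - 8 = -8 + F)
a(-5)*(-75) + sqrt(-42 + u(s)) = (-8 - 5)*(-75) + sqrt(-42 + (3 + 5)**2) = -13*(-75) + sqrt(-42 + 8**2) = 975 + sqrt(-42 + 64) = 975 + sqrt(22)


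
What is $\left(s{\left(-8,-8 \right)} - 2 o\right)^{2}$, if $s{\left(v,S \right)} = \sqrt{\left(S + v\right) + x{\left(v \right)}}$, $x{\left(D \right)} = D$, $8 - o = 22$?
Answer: $760 + 112 i \sqrt{6} \approx 760.0 + 274.34 i$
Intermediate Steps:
$o = -14$ ($o = 8 - 22 = -14$)
$s{\left(v,S \right)} = \sqrt{S + 2 v}$ ($s{\left(v,S \right)} = \sqrt{\left(S + v\right) + v} = \sqrt{S + 2 v}$)
$\left(s{\left(-8,-8 \right)} - 2 o\right)^{2} = \left(\sqrt{-8 + 2 \left(-8\right)} - -28\right)^{2} = \left(\sqrt{-8 - 16} + 28\right)^{2} = \left(\sqrt{-24} + 28\right)^{2} = \left(2 i \sqrt{6} + 28\right)^{2} = \left(28 + 2 i \sqrt{6}\right)^{2}$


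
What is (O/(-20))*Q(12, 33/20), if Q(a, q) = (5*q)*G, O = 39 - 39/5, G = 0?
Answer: 0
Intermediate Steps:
O = 156/5 (O = 39 - 39/5 = 156/5 ≈ 31.200)
Q(a, q) = 0 (Q(a, q) = (5*q)*0 = 0)
(O/(-20))*Q(12, 33/20) = ((156/5)/(-20))*0 = ((156/5)*(-1/20))*0 = -39/25*0 = 0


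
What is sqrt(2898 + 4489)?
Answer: sqrt(7387) ≈ 85.948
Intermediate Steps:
sqrt(2898 + 4489) = sqrt(7387)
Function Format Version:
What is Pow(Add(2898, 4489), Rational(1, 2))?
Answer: Pow(7387, Rational(1, 2)) ≈ 85.948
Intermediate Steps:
Pow(Add(2898, 4489), Rational(1, 2)) = Pow(7387, Rational(1, 2))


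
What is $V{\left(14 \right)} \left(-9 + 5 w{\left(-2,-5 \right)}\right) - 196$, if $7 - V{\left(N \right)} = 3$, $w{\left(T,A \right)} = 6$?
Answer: $-112$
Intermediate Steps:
$V{\left(N \right)} = 4$ ($V{\left(N \right)} = 7 - 3 = 4$)
$V{\left(14 \right)} \left(-9 + 5 w{\left(-2,-5 \right)}\right) - 196 = 4 \left(-9 + 5 \cdot 6\right) - 196 = 4 \left(-9 + 30\right) - 196 = 4 \cdot 21 - 196 = 84 - 196 = -112$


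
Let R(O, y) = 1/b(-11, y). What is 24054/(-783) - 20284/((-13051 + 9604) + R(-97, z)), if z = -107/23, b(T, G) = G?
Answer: -54340547/2187963 ≈ -24.836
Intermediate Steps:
z = -107/23 (z = -107*1/23 = -107/23 ≈ -4.6522)
R(O, y) = 1/y
24054/(-783) - 20284/((-13051 + 9604) + R(-97, z)) = 24054/(-783) - 20284/((-13051 + 9604) + 1/(-107/23)) = 24054*(-1/783) - 20284/(-3447 - 23/107) = -8018/261 - 20284/(-368852/107) = -8018/261 - 20284*(-107/368852) = -8018/261 + 49327/8383 = -54340547/2187963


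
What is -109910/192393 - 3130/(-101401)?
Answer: -10542793820/19508842593 ≈ -0.54041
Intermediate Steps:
-109910/192393 - 3130/(-101401) = -109910*1/192393 - 3130*(-1/101401) = -109910/192393 + 3130/101401 = -10542793820/19508842593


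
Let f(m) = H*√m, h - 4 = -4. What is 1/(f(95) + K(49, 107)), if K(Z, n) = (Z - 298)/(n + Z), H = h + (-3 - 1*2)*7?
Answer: 4316/314671111 - 94640*√95/314671111 ≈ -0.0029177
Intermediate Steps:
h = 0 (h = 4 - 4 = 0)
H = -35 (H = 0 + (-3 - 1*2)*7 = 0 + (-3 - 2)*7 = 0 - 5*7 = 0 - 35 = -35)
K(Z, n) = (-298 + Z)/(Z + n)
f(m) = -35*√m
1/(f(95) + K(49, 107)) = 1/(-35*√95 + (-298 + 49)/(49 + 107)) = 1/(-35*√95 - 249/156) = 1/(-35*√95 + (1/156)*(-249)) = 1/(-35*√95 - 83/52) = 1/(-83/52 - 35*√95)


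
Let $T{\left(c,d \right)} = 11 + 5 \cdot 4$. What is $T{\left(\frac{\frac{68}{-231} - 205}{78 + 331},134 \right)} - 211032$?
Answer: $-211001$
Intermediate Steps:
$T{\left(c,d \right)} = 31$ ($T{\left(c,d \right)} = 11 + 20 = 31$)
$T{\left(\frac{\frac{68}{-231} - 205}{78 + 331},134 \right)} - 211032 = 31 - 211032 = -211001$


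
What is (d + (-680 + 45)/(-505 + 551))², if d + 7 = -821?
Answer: 1499470729/2116 ≈ 7.0863e+5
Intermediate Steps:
d = -828 (d = -7 - 821 = -828)
(d + (-680 + 45)/(-505 + 551))² = (-828 + (-680 + 45)/(-505 + 551))² = (-828 - 635/46)² = (-38723/46)² = 1499470729/2116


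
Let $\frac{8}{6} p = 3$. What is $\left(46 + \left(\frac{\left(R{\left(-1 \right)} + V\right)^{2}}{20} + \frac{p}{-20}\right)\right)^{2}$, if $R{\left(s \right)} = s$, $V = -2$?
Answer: $\frac{13741849}{6400} \approx 2147.2$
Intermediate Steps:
$p = \frac{9}{4}$ ($p = \frac{3}{4} \cdot 3 = \frac{9}{4} \approx 2.25$)
$\left(46 + \left(\frac{\left(R{\left(-1 \right)} + V\right)^{2}}{20} + \frac{p}{-20}\right)\right)^{2} = \left(46 + \left(\frac{\left(-1 - 2\right)^{2}}{20} + \frac{9}{4 \left(-20\right)}\right)\right)^{2} = \left(46 + \left(\left(-3\right)^{2} \cdot \frac{1}{20} + \frac{9}{4} \left(- \frac{1}{20}\right)\right)\right)^{2} = \left(46 + \left(9 \cdot \frac{1}{20} - \frac{9}{80}\right)\right)^{2} = \left(46 + \left(\frac{9}{20} - \frac{9}{80}\right)\right)^{2} = \left(46 + \frac{27}{80}\right)^{2} = \left(\frac{3707}{80}\right)^{2} = \frac{13741849}{6400}$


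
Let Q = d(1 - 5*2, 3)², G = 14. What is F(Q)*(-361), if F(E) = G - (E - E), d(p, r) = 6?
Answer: -5054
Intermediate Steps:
Q = 36 (Q = 6² = 36)
F(E) = 14 (F(E) = 14 - (E - E) = 14 - 1*0 = 14 + 0 = 14)
F(Q)*(-361) = 14*(-361) = -5054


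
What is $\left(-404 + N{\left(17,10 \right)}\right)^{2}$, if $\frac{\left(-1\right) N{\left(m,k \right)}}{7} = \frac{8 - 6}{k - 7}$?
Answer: $\frac{1503076}{9} \approx 1.6701 \cdot 10^{5}$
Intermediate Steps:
$N{\left(m,k \right)} = - \frac{14}{-7 + k}$ ($N{\left(m,k \right)} = - 7 \frac{8 - 6}{k - 7} = - 7 \frac{2}{-7 + k} = - \frac{14}{-7 + k}$)
$\left(-404 + N{\left(17,10 \right)}\right)^{2} = \left(-404 - \frac{14}{-7 + 10}\right)^{2} = \left(-404 - \frac{14}{3}\right)^{2} = \left(- \frac{1226}{3}\right)^{2} = \frac{1503076}{9}$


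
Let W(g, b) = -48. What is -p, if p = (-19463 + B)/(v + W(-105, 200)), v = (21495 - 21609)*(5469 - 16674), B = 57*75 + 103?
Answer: 15085/1277322 ≈ 0.011810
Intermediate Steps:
B = 4378 (B = 4275 + 103 = 4378)
v = 1277370 (v = -114*(-11205) = 1277370)
p = -15085/1277322 (p = (-19463 + 4378)/(1277370 - 48) = -15085/1277322 ≈ -0.011810)
-p = -1*(-15085/1277322) = 15085/1277322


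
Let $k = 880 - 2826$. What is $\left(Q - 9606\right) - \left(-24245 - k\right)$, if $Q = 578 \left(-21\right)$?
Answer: $555$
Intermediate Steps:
$Q = -12138$
$k = -1946$ ($k = 880 - 2826 = -1946$)
$\left(Q - 9606\right) - \left(-24245 - k\right) = \left(-12138 - 9606\right) - \left(-24245 - -1946\right) = \left(-12138 - 9606\right) - \left(-24245 + 1946\right) = -21744 - -22299 = -21744 + 22299 = 555$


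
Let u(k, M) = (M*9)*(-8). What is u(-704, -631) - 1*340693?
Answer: -295261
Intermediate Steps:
u(k, M) = -72*M (u(k, M) = (9*M)*(-8) = -72*M)
u(-704, -631) - 1*340693 = -72*(-631) - 1*340693 = 45432 - 340693 = -295261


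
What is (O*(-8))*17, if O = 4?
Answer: -544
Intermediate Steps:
(O*(-8))*17 = (4*(-8))*17 = -32*17 = -544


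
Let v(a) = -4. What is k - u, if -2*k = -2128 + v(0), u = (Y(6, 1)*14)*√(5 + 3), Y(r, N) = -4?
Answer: 1066 + 112*√2 ≈ 1224.4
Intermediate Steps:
u = -112*√2 (u = (-4*14)*√(5 + 3) = -112*√2 ≈ -158.39)
k = 1066 (k = -(-2128 - 4)/2 = -½*(-2132) = 1066)
k - u = 1066 - (-112)*√2 = 1066 + 112*√2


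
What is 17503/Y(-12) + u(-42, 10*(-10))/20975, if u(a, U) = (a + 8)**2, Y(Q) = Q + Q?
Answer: -367097681/503400 ≈ -729.24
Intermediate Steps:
Y(Q) = 2*Q
u(a, U) = (8 + a)**2
17503/Y(-12) + u(-42, 10*(-10))/20975 = 17503/((2*(-12))) + (8 - 42)**2/20975 = 17503/(-24) + (-34)**2*(1/20975) = 17503*(-1/24) + 1156*(1/20975) = -17503/24 + 1156/20975 = -367097681/503400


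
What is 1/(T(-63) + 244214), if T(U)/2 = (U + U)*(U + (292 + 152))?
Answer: 1/148202 ≈ 6.7475e-6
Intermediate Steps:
T(U) = 4*U*(444 + U) (T(U) = 2*((U + U)*(U + (292 + 152))) = 2*((2*U)*(U + 444)) = 2*((2*U)*(444 + U)) = 2*(2*U*(444 + U)) = 4*U*(444 + U))
1/(T(-63) + 244214) = 1/(4*(-63)*(444 - 63) + 244214) = 1/(4*(-63)*381 + 244214) = 1/(-96012 + 244214) = 1/148202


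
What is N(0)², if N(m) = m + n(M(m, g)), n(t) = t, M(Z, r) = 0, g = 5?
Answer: 0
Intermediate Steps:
N(m) = m (N(m) = m + 0 = m)
N(0)² = 0² = 0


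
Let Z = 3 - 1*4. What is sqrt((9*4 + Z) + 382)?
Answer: sqrt(417) ≈ 20.421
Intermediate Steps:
Z = -1 (Z = 3 - 4 = -1)
sqrt((9*4 + Z) + 382) = sqrt((9*4 - 1) + 382) = sqrt((36 - 1) + 382) = sqrt(35 + 382) = sqrt(417)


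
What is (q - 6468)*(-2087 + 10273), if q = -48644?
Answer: -451146832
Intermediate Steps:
(q - 6468)*(-2087 + 10273) = (-48644 - 6468)*(-2087 + 10273) = -55112*8186 = -451146832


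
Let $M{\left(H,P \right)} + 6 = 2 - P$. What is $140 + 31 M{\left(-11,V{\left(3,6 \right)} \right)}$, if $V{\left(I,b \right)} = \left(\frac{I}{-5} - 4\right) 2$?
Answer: $\frac{1506}{5} \approx 301.2$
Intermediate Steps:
$V{\left(I,b \right)} = -8 - \frac{2 I}{5}$ ($V{\left(I,b \right)} = \left(I \left(- \frac{1}{5}\right) - 4\right) 2 = \left(- \frac{I}{5} - 4\right) 2 = \left(-4 - \frac{I}{5}\right) 2 = -8 - \frac{2 I}{5}$)
$M{\left(H,P \right)} = -4 - P$ ($M{\left(H,P \right)} = -6 - \left(-2 + P\right) = -4 - P$)
$140 + 31 M{\left(-11,V{\left(3,6 \right)} \right)} = 140 + 31 \left(-4 - \left(-8 - \frac{6}{5}\right)\right) = 140 + 31 \left(-4 - - \frac{46}{5}\right) = 140 + 31 \left(-4 + \frac{46}{5}\right) = 140 + 31 \cdot \frac{26}{5} = 140 + \frac{806}{5} = \frac{1506}{5}$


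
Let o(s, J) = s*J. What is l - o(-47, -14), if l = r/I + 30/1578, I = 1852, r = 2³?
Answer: -80121161/121769 ≈ -657.98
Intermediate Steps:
r = 8
o(s, J) = J*s
l = 2841/121769 (l = 8/1852 + 30/1578 = 8*(1/1852) + 30*(1/1578) = 2/463 + 5/263 = 2841/121769 ≈ 0.023331)
l - o(-47, -14) = 2841/121769 - (-14)*(-47) = 2841/121769 - 1*658 = 2841/121769 - 658 = -80121161/121769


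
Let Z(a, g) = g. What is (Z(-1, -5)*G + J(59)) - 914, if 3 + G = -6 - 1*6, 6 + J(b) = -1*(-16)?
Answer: -829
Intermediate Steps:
J(b) = 10 (J(b) = -6 - 1*(-16) = -6 + 16 = 10)
G = -15 (G = -3 + (-6 - 1*6) = -3 + (-6 - 6) = -3 - 12 = -15)
(Z(-1, -5)*G + J(59)) - 914 = (-5*(-15) + 10) - 914 = (75 + 10) - 914 = 85 - 914 = -829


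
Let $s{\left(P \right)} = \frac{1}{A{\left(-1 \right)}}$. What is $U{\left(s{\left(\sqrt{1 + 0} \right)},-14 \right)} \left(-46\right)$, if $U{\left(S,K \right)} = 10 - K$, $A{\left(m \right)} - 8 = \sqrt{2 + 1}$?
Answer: $-1104$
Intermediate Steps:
$A{\left(m \right)} = 8 + \sqrt{3}$ ($A{\left(m \right)} = 8 + \sqrt{2 + 1} = 8 + \sqrt{3}$)
$s{\left(P \right)} = \frac{1}{8 + \sqrt{3}}$
$U{\left(s{\left(\sqrt{1 + 0} \right)},-14 \right)} \left(-46\right) = \left(10 - -14\right) \left(-46\right) = \left(10 + 14\right) \left(-46\right) = 24 \left(-46\right) = -1104$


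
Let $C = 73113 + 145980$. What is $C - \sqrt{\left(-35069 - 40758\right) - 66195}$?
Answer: $219093 - i \sqrt{142022} \approx 2.1909 \cdot 10^{5} - 376.86 i$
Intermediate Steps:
$C = 219093$
$C - \sqrt{\left(-35069 - 40758\right) - 66195} = 219093 - \sqrt{\left(-35069 - 40758\right) - 66195} = 219093 - \sqrt{-75827 - 66195} = 219093 - \sqrt{-142022} = 219093 - i \sqrt{142022}$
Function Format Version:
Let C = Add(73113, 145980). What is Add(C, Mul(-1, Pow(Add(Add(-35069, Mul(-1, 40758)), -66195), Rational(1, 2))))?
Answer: Add(219093, Mul(-1, I, Pow(142022, Rational(1, 2)))) ≈ Add(2.1909e+5, Mul(-376.86, I))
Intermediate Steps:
C = 219093
Add(C, Mul(-1, Pow(Add(Add(-35069, Mul(-1, 40758)), -66195), Rational(1, 2)))) = Add(219093, Mul(-1, Pow(Add(Add(-35069, Mul(-1, 40758)), -66195), Rational(1, 2)))) = Add(219093, Mul(-1, Pow(Add(Add(-35069, -40758), -66195), Rational(1, 2)))) = Add(219093, Mul(-1, Pow(Add(-75827, -66195), Rational(1, 2)))) = Add(219093, Mul(-1, Pow(-142022, Rational(1, 2)))) = Add(219093, Mul(-1, Mul(I, Pow(142022, Rational(1, 2))))) = Add(219093, Mul(-1, I, Pow(142022, Rational(1, 2))))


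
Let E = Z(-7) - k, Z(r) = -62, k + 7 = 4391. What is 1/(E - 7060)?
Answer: -1/11506 ≈ -8.6911e-5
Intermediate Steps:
k = 4384 (k = -7 + 4391 = 4384)
E = -4446 (E = -62 - 1*4384 = -62 - 4384 = -4446)
1/(E - 7060) = 1/(-4446 - 7060) = 1/(-11506) = -1/11506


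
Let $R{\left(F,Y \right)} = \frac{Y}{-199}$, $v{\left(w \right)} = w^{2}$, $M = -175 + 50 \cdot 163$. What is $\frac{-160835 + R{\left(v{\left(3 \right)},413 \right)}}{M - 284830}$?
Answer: $\frac{32006578}{55094145} \approx 0.58094$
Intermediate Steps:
$M = 7975$ ($M = -175 + 8150 = 7975$)
$R{\left(F,Y \right)} = - \frac{Y}{199}$ ($R{\left(F,Y \right)} = Y \left(- \frac{1}{199}\right) = - \frac{Y}{199}$)
$\frac{-160835 + R{\left(v{\left(3 \right)},413 \right)}}{M - 284830} = \frac{-160835 - \frac{413}{199}}{7975 - 284830} = \frac{-160835 - \frac{413}{199}}{-276855} = \left(- \frac{32006578}{199}\right) \left(- \frac{1}{276855}\right) = \frac{32006578}{55094145}$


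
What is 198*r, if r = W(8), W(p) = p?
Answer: 1584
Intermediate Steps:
r = 8
198*r = 198*8 = 1584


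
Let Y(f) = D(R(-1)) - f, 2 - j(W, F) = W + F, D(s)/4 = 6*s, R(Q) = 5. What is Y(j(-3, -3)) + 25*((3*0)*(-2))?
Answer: 112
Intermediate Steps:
D(s) = 24*s (D(s) = 4*(6*s) = 24*s)
j(W, F) = 2 - F - W (j(W, F) = 2 - (W + F) = 2 - (F + W) = 2 + (-F - W) = 2 - F - W)
Y(f) = 120 - f (Y(f) = 24*5 - f = 120 - f)
Y(j(-3, -3)) + 25*((3*0)*(-2)) = (120 - (2 - 1*(-3) - 1*(-3))) + 25*((3*0)*(-2)) = (120 - (2 + 3 + 3)) + 25*(0*(-2)) = (120 - 1*8) + 25*0 = (120 - 8) + 0 = 112 + 0 = 112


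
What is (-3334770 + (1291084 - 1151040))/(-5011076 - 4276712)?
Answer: 1597363/4643894 ≈ 0.34397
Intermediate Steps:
(-3334770 + (1291084 - 1151040))/(-5011076 - 4276712) = (-3334770 + 140044)/(-9287788) = -3194726*(-1/9287788) = 1597363/4643894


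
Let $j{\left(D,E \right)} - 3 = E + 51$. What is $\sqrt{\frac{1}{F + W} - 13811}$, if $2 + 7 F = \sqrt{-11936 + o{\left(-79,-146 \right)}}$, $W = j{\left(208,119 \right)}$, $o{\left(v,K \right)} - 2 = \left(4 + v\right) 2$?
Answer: $\sqrt{14} \sqrt{\frac{-1192678 - 1973 i \sqrt{3021}}{1209 + 2 i \sqrt{3021}}} \approx 2.2214 \cdot 10^{-6} - 117.52 i$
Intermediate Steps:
$j{\left(D,E \right)} = 54 + E$ ($j{\left(D,E \right)} = 3 + \left(E + 51\right) = 3 + \left(51 + E\right) = 54 + E$)
$o{\left(v,K \right)} = 10 + 2 v$ ($o{\left(v,K \right)} = 2 + \left(4 + v\right) 2 = 2 + \left(8 + 2 v\right) = 10 + 2 v$)
$W = 173$ ($W = 54 + 119 = 173$)
$F = - \frac{2}{7} + \frac{2 i \sqrt{3021}}{7}$ ($F = - \frac{2}{7} + \frac{\sqrt{-11936 + \left(10 + 2 \left(-79\right)\right)}}{7} = - \frac{2}{7} + \frac{\sqrt{-11936 + \left(10 - 158\right)}}{7} = - \frac{2}{7} + \frac{\sqrt{-11936 - 148}}{7} = - \frac{2}{7} + \frac{\sqrt{-12084}}{7} = - \frac{2}{7} + \frac{2 i \sqrt{3021}}{7} \approx -0.28571 + 15.704 i$)
$\sqrt{\frac{1}{F + W} - 13811} = \sqrt{\frac{1}{\left(- \frac{2}{7} + \frac{2 i \sqrt{3021}}{7}\right) + 173} - 13811} = \sqrt{\frac{1}{\frac{1209}{7} + \frac{2 i \sqrt{3021}}{7}} - 13811} = \sqrt{-13811 + \frac{1}{\frac{1209}{7} + \frac{2 i \sqrt{3021}}{7}}}$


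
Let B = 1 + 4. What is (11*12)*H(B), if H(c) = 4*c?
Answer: 2640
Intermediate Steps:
B = 5
(11*12)*H(B) = (11*12)*(4*5) = 132*20 = 2640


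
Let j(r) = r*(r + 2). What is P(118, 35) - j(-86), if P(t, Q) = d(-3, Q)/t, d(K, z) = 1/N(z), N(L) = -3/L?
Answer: -2557331/354 ≈ -7224.1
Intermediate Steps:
j(r) = r*(2 + r)
d(K, z) = -z/3 (d(K, z) = 1/(-3/z) = 1*(-z/3) = -z/3)
P(t, Q) = -Q/(3*t) (P(t, Q) = (-Q/3)/t = -Q/(3*t))
P(118, 35) - j(-86) = -⅓*35/118 - (-86)*(2 - 86) = -⅓*35*1/118 - (-86)*(-84) = -35/354 - 1*7224 = -35/354 - 7224 = -2557331/354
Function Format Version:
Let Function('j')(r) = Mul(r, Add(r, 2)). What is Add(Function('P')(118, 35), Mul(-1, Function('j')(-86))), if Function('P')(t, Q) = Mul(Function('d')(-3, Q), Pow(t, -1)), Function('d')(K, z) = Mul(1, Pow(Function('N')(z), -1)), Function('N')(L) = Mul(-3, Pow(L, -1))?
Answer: Rational(-2557331, 354) ≈ -7224.1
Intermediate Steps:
Function('j')(r) = Mul(r, Add(2, r))
Function('d')(K, z) = Mul(Rational(-1, 3), z) (Function('d')(K, z) = Mul(1, Pow(Mul(-3, Pow(z, -1)), -1)) = Mul(1, Mul(Rational(-1, 3), z)) = Mul(Rational(-1, 3), z))
Function('P')(t, Q) = Mul(Rational(-1, 3), Q, Pow(t, -1)) (Function('P')(t, Q) = Mul(Mul(Rational(-1, 3), Q), Pow(t, -1)) = Mul(Rational(-1, 3), Q, Pow(t, -1)))
Add(Function('P')(118, 35), Mul(-1, Function('j')(-86))) = Add(Mul(Rational(-1, 3), 35, Pow(118, -1)), Mul(-1, Mul(-86, Add(2, -86)))) = Add(Mul(Rational(-1, 3), 35, Rational(1, 118)), Mul(-1, Mul(-86, -84))) = Add(Rational(-35, 354), Mul(-1, 7224)) = Add(Rational(-35, 354), -7224) = Rational(-2557331, 354)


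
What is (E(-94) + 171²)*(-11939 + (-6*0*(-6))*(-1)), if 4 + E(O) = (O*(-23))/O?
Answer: -348785946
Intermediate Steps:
E(O) = -27 (E(O) = -4 + (O*(-23))/O = -4 + (-23*O)/O = -4 - 23 = -27)
(E(-94) + 171²)*(-11939 + (-6*0*(-6))*(-1)) = (-27 + 171²)*(-11939 + (-6*0*(-6))*(-1)) = (-27 + 29241)*(-11939 + (0*(-6))*(-1)) = 29214*(-11939 + 0*(-1)) = 29214*(-11939 + 0) = 29214*(-11939) = -348785946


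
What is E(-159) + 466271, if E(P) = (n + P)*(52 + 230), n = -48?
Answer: 407897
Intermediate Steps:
E(P) = -13536 + 282*P (E(P) = (-48 + P)*(52 + 230) = (-48 + P)*282 = -13536 + 282*P)
E(-159) + 466271 = (-13536 + 282*(-159)) + 466271 = (-13536 - 44838) + 466271 = -58374 + 466271 = 407897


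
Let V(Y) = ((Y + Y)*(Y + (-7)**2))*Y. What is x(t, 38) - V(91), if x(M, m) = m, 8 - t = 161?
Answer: -2318642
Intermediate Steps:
t = -153 (t = 8 - 1*161 = 8 - 161 = -153)
V(Y) = 2*Y**2*(49 + Y) (V(Y) = ((2*Y)*(Y + 49))*Y = ((2*Y)*(49 + Y))*Y = (2*Y*(49 + Y))*Y = 2*Y**2*(49 + Y))
x(t, 38) - V(91) = 38 - 2*91**2*(49 + 91) = 38 - 2*8281*140 = 38 - 1*2318680 = 38 - 2318680 = -2318642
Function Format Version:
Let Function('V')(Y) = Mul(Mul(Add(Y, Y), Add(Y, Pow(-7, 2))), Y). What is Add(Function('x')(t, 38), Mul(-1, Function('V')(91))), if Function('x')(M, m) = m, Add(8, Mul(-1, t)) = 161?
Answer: -2318642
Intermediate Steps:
t = -153 (t = Add(8, Mul(-1, 161)) = Add(8, -161) = -153)
Function('V')(Y) = Mul(2, Pow(Y, 2), Add(49, Y)) (Function('V')(Y) = Mul(Mul(Mul(2, Y), Add(Y, 49)), Y) = Mul(Mul(Mul(2, Y), Add(49, Y)), Y) = Mul(Mul(2, Y, Add(49, Y)), Y) = Mul(2, Pow(Y, 2), Add(49, Y)))
Add(Function('x')(t, 38), Mul(-1, Function('V')(91))) = Add(38, Mul(-1, Mul(2, Pow(91, 2), Add(49, 91)))) = Add(38, Mul(-1, Mul(2, 8281, 140))) = Add(38, Mul(-1, 2318680)) = Add(38, -2318680) = -2318642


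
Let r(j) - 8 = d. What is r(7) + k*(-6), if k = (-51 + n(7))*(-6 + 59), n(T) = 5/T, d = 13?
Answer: 112083/7 ≈ 16012.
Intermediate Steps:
r(j) = 21 (r(j) = 8 + 13 = 21)
k = -18656/7 (k = (-51 + 5/7)*(-6 + 59) = (-51 + 5*(⅐))*53 = (-51 + 5/7)*53 = -352/7*53 = -18656/7 ≈ -2665.1)
r(7) + k*(-6) = 21 - 18656/7*(-6) = 21 + 111936/7 = 112083/7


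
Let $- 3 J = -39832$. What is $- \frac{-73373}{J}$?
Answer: $\frac{220119}{39832} \approx 5.5262$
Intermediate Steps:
$J = \frac{39832}{3}$ ($J = \left(- \frac{1}{3}\right) \left(-39832\right) = \frac{39832}{3} \approx 13277.0$)
$- \frac{-73373}{J} = - \frac{-73373}{\frac{39832}{3}} = - \frac{\left(-73373\right) 3}{39832} = \left(-1\right) \left(- \frac{220119}{39832}\right) = \frac{220119}{39832}$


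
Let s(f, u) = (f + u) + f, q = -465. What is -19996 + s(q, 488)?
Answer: -20438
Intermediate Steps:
s(f, u) = u + 2*f
-19996 + s(q, 488) = -19996 + (488 + 2*(-465)) = -19996 + (488 - 930) = -19996 - 442 = -20438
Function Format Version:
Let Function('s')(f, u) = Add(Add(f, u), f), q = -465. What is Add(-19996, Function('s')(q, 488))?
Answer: -20438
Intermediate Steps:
Function('s')(f, u) = Add(u, Mul(2, f))
Add(-19996, Function('s')(q, 488)) = Add(-19996, Add(488, Mul(2, -465))) = Add(-19996, Add(488, -930)) = Add(-19996, -442) = -20438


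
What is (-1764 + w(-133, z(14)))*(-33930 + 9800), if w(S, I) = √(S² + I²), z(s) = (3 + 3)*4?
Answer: 42565320 - 24130*√18265 ≈ 3.9304e+7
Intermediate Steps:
z(s) = 24 (z(s) = 6*4 = 24)
w(S, I) = √(I² + S²)
(-1764 + w(-133, z(14)))*(-33930 + 9800) = (-1764 + √(24² + (-133)²))*(-33930 + 9800) = (-1764 + √(576 + 17689))*(-24130) = (-1764 + √18265)*(-24130) = 42565320 - 24130*√18265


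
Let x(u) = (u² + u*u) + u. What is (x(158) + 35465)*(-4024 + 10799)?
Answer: 579608025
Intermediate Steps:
x(u) = u + 2*u² (x(u) = (u² + u²) + u = 2*u² + u = u + 2*u²)
(x(158) + 35465)*(-4024 + 10799) = (158*(1 + 2*158) + 35465)*(-4024 + 10799) = (158*(1 + 316) + 35465)*6775 = (158*317 + 35465)*6775 = (50086 + 35465)*6775 = 85551*6775 = 579608025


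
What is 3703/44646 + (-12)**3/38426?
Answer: 4653085/122540514 ≈ 0.037972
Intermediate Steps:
3703/44646 + (-12)**3/38426 = 3703*(1/44646) - 1728*1/38426 = 529/6378 - 864/19213 = 4653085/122540514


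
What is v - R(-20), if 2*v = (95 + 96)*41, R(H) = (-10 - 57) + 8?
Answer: 7949/2 ≈ 3974.5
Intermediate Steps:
R(H) = -59 (R(H) = -67 + 8 = -59)
v = 7831/2 (v = ((95 + 96)*41)/2 = (191*41)/2 = (1/2)*7831 = 7831/2 ≈ 3915.5)
v - R(-20) = 7831/2 - 1*(-59) = 7831/2 + 59 = 7949/2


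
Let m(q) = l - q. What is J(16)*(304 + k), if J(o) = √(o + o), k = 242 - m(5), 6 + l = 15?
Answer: 2168*√2 ≈ 3066.0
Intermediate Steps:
l = 9 (l = -6 + 15 = 9)
m(q) = 9 - q
k = 238 (k = 242 - (9 - 1*5) = 242 - (9 - 5) = 242 - 1*4 = 242 - 4 = 238)
J(o) = √2*√o (J(o) = √(2*o) = √2*√o)
J(16)*(304 + k) = (√2*√16)*(304 + 238) = (√2*4)*542 = (4*√2)*542 = 2168*√2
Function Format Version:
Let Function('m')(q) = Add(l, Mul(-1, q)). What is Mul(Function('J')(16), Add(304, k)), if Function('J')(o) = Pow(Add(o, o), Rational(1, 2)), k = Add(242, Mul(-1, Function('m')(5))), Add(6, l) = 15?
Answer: Mul(2168, Pow(2, Rational(1, 2))) ≈ 3066.0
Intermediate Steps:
l = 9 (l = Add(-6, 15) = 9)
Function('m')(q) = Add(9, Mul(-1, q))
k = 238 (k = Add(242, Mul(-1, Add(9, Mul(-1, 5)))) = Add(242, Mul(-1, Add(9, -5))) = Add(242, Mul(-1, 4)) = Add(242, -4) = 238)
Function('J')(o) = Mul(Pow(2, Rational(1, 2)), Pow(o, Rational(1, 2))) (Function('J')(o) = Pow(Mul(2, o), Rational(1, 2)) = Mul(Pow(2, Rational(1, 2)), Pow(o, Rational(1, 2))))
Mul(Function('J')(16), Add(304, k)) = Mul(Mul(Pow(2, Rational(1, 2)), Pow(16, Rational(1, 2))), Add(304, 238)) = Mul(Mul(Pow(2, Rational(1, 2)), 4), 542) = Mul(Mul(4, Pow(2, Rational(1, 2))), 542) = Mul(2168, Pow(2, Rational(1, 2)))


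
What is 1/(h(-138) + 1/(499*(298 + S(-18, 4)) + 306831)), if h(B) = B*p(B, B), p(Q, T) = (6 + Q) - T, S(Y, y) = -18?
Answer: -446551/369744227 ≈ -0.0012077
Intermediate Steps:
p(Q, T) = 6 + Q - T
h(B) = 6*B (h(B) = B*(6 + B - B) = B*6 = 6*B)
1/(h(-138) + 1/(499*(298 + S(-18, 4)) + 306831)) = 1/(6*(-138) + 1/(499*(298 - 18) + 306831)) = 1/(-828 + 1/(499*280 + 306831)) = 1/(-828 + 1/(139720 + 306831)) = 1/(-828 + 1/446551) = 1/(-369744227/446551) = -446551/369744227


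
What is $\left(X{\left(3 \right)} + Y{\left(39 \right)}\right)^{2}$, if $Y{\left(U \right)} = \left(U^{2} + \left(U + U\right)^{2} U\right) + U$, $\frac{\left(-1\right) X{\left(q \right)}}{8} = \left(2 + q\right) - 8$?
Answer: $57054099600$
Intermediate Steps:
$X{\left(q \right)} = 48 - 8 q$ ($X{\left(q \right)} = - 8 \left(\left(2 + q\right) - 8\right) = - 8 \left(-6 + q\right) = 48 - 8 q$)
$Y{\left(U \right)} = U + U^{2} + 4 U^{3}$ ($Y{\left(U \right)} = \left(U^{2} + \left(2 U\right)^{2} U\right) + U = \left(U^{2} + 4 U^{2} U\right) + U = \left(U^{2} + 4 U^{3}\right) + U = U + U^{2} + 4 U^{3}$)
$\left(X{\left(3 \right)} + Y{\left(39 \right)}\right)^{2} = \left(\left(48 - 24\right) + 39 \left(1 + 39 + 4 \cdot 39^{2}\right)\right)^{2} = \left(\left(48 - 24\right) + 39 \left(1 + 39 + 4 \cdot 1521\right)\right)^{2} = \left(24 + 39 \left(1 + 39 + 6084\right)\right)^{2} = \left(24 + 39 \cdot 6124\right)^{2} = \left(24 + 238836\right)^{2} = 238860^{2} = 57054099600$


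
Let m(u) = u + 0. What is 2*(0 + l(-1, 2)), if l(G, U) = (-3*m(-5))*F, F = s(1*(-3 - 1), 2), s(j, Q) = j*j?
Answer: 480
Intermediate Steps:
s(j, Q) = j**2
F = 16 (F = (1*(-3 - 1))**2 = (1*(-4))**2 = (-4)**2 = 16)
m(u) = u
l(G, U) = 240 (l(G, U) = -3*(-5)*16 = 15*16 = 240)
2*(0 + l(-1, 2)) = 2*(0 + 240) = 2*240 = 480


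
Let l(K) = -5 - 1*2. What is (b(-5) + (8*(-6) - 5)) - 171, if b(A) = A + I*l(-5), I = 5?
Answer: -264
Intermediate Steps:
l(K) = -7 (l(K) = -5 - 2 = -7)
b(A) = -35 + A (b(A) = A + 5*(-7) = A - 35 = -35 + A)
(b(-5) + (8*(-6) - 5)) - 171 = ((-35 - 5) + (8*(-6) - 5)) - 171 = (-40 + (-48 - 5)) - 171 = (-40 - 53) - 171 = -93 - 171 = -264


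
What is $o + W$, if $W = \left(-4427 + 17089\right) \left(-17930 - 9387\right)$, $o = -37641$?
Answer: $-345925495$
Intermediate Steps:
$W = -345887854$ ($W = 12662 \left(-27317\right) = -345887854$)
$o + W = -37641 - 345887854 = -345925495$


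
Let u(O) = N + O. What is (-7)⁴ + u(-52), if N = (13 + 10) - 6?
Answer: 2366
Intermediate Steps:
N = 17 (N = 23 - 6 = 17)
u(O) = 17 + O
(-7)⁴ + u(-52) = (-7)⁴ + (17 - 52) = 2401 - 35 = 2366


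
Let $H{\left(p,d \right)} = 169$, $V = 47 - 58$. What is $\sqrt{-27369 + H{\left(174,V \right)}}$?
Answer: $40 i \sqrt{17} \approx 164.92 i$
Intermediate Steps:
$V = -11$ ($V = 47 - 58 = -11$)
$\sqrt{-27369 + H{\left(174,V \right)}} = \sqrt{-27369 + 169} = \sqrt{-27200} = 40 i \sqrt{17}$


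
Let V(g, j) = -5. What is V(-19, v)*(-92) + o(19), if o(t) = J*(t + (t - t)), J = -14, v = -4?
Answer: 194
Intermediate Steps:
o(t) = -14*t (o(t) = -14*(t + (t - t)) = -14*(t + 0) = -14*t)
V(-19, v)*(-92) + o(19) = -5*(-92) - 14*19 = 460 - 266 = 194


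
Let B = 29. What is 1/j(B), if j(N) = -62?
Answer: -1/62 ≈ -0.016129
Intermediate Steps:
1/j(B) = 1/(-62) = -1/62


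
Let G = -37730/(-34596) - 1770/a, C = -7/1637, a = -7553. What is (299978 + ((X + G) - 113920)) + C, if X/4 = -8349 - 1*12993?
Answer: 21535556256680047/213876986778 ≈ 1.0069e+5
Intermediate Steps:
X = -85368 (X = 4*(-8349 - 1*12993) = 4*(-8349 - 12993) = 4*(-21342) = -85368)
C = -7/1637 (C = (1/1637)*(-7) = -7/1637 ≈ -0.0042761)
G = 173104805/130651794 (G = -37730/(-34596) - 1770/(-7553) = -37730*(-1/34596) - 1770*(-1/7553) = 18865/17298 + 1770/7553 = 173104805/130651794 ≈ 1.3249)
(299978 + ((X + G) - 113920)) + C = (299978 + ((-85368 + 173104805/130651794) - 113920)) - 7/1637 = (299978 + (-11153309245387/130651794 - 113920)) - 7/1637 = (299978 - 26037161617867/130651794) - 7/1637 = 13155502242665/130651794 - 7/1637 = 21535556256680047/213876986778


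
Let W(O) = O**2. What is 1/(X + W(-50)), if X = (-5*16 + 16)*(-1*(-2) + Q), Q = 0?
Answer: 1/2372 ≈ 0.00042159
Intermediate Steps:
X = -128 (X = (-5*16 + 16)*(-1*(-2) + 0) = (-80 + 16)*(2 + 0) = -64*2 = -128)
1/(X + W(-50)) = 1/(-128 + (-50)**2) = 1/(-128 + 2500) = 1/2372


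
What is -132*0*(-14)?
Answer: 0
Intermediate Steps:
-132*0*(-14) = -44*0*(-14) = 0*(-14) = 0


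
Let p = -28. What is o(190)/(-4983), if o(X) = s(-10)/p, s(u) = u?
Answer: -5/69762 ≈ -7.1672e-5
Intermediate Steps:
o(X) = 5/14 (o(X) = -10/(-28) = -10*(-1/28) = 5/14)
o(190)/(-4983) = (5/14)/(-4983) = (5/14)*(-1/4983) = -5/69762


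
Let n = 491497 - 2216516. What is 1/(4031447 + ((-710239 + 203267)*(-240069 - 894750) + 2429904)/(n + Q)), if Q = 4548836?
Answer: 2823817/11959392461171 ≈ 2.3612e-7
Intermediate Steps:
n = -1725019
1/(4031447 + ((-710239 + 203267)*(-240069 - 894750) + 2429904)/(n + Q)) = 1/(4031447 + ((-710239 + 203267)*(-240069 - 894750) + 2429904)/(-1725019 + 4548836)) = 1/(4031447 + (-506972*(-1134819) + 2429904)/2823817) = 1/(4031447 + (575321458068 + 2429904)*(1/2823817)) = 1/(4031447 + 575323887972*(1/2823817)) = 1/(4031447 + 575323887972/2823817) = 1/(11959392461171/2823817) = 2823817/11959392461171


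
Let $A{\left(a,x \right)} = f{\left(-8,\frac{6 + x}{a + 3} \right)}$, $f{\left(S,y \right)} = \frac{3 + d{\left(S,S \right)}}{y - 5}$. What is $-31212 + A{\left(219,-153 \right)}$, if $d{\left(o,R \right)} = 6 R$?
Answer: $- \frac{13074498}{419} \approx -31204.0$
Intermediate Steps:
$f{\left(S,y \right)} = \frac{3 + 6 S}{-5 + y}$ ($f{\left(S,y \right)} = \frac{3 + 6 S}{y - 5} = \frac{3 + 6 S}{-5 + y}$)
$A{\left(a,x \right)} = - \frac{45}{-5 + \frac{6 + x}{3 + a}}$ ($A{\left(a,x \right)} = \frac{3 \left(1 + 2 \left(-8\right)\right)}{-5 + \frac{6 + x}{a + 3}} = \frac{3 \left(1 - 16\right)}{-5 + \frac{6 + x}{3 + a}} = 3 \frac{1}{-5 + \frac{6 + x}{3 + a}} \left(-15\right) = - \frac{45}{-5 + \frac{6 + x}{3 + a}}$)
$-31212 + A{\left(219,-153 \right)} = -31212 + \frac{45 \left(3 + 219\right)}{9 - -153 + 5 \cdot 219} = -31212 + 45 \frac{1}{9 + 153 + 1095} \cdot 222 = -31212 + 45 \cdot \frac{1}{1257} \cdot 222 = -31212 + \frac{3330}{419} = - \frac{13074498}{419}$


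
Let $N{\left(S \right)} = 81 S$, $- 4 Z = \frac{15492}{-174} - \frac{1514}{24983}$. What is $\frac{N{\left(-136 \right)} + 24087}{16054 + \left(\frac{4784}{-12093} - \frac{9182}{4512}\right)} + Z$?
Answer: $\frac{813914183530210219}{35252565235386695} \approx 23.088$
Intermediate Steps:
$Z = \frac{16137503}{724507}$ ($Z = - \frac{\frac{15492}{-174} - \frac{1514}{24983}}{4} = - \frac{15492 \left(- \frac{1}{174}\right) - \frac{1514}{24983}}{4} = - \frac{- \frac{2582}{29} - \frac{1514}{24983}}{4} = \left(- \frac{1}{4}\right) \left(- \frac{64550012}{724507}\right) = \frac{16137503}{724507} \approx 22.274$)
$\frac{N{\left(-136 \right)} + 24087}{16054 + \left(\frac{4784}{-12093} - \frac{9182}{4512}\right)} + Z = \frac{81 \left(-136\right) + 24087}{16054 + \left(\frac{4784}{-12093} - \frac{9182}{4512}\right)} + \frac{16137503}{724507} = \frac{-11016 + 24087}{16054 + \left(4784 \left(- \frac{1}{12093}\right) - \frac{4591}{2256}\right)} + \frac{16137503}{724507} = \frac{13071}{16054 - \frac{7367963}{3031312}} + \frac{16137503}{724507} = \frac{13071}{\frac{48657314885}{3031312}} + \frac{16137503}{724507} = 13071 \cdot \frac{3031312}{48657314885} + \frac{16137503}{724507} = \frac{39622279152}{48657314885} + \frac{16137503}{724507} = \frac{813914183530210219}{35252565235386695}$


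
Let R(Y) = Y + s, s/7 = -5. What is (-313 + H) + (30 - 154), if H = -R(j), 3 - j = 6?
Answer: -399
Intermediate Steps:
s = -35 (s = 7*(-5) = -35)
j = -3 (j = 3 - 1*6 = 3 - 6 = -3)
R(Y) = -35 + Y (R(Y) = Y - 35 = -35 + Y)
H = 38 (H = -(-35 - 3) = -1*(-38) = 38)
(-313 + H) + (30 - 154) = (-313 + 38) + (30 - 154) = -275 - 124 = -399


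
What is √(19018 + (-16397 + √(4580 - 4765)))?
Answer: √(2621 + I*√185) ≈ 51.196 + 0.1328*I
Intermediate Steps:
√(19018 + (-16397 + √(4580 - 4765))) = √(19018 + (-16397 + √(-185))) = √(19018 + (-16397 + I*√185)) = √(2621 + I*√185)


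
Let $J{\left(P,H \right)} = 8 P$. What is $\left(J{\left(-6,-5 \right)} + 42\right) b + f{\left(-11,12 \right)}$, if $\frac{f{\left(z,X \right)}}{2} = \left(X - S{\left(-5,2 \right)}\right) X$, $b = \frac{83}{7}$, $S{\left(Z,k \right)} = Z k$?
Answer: $\frac{3198}{7} \approx 456.86$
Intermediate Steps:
$b = \frac{83}{7}$ ($b = 83 \cdot \frac{1}{7} = \frac{83}{7} \approx 11.857$)
$f{\left(z,X \right)} = 2 X \left(10 + X\right)$ ($f{\left(z,X \right)} = 2 \left(X - \left(-5\right) 2\right) X = 2 \left(X - -10\right) X = 2 \left(X + 10\right) X = 2 \left(10 + X\right) X = 2 X \left(10 + X\right)$)
$\left(J{\left(-6,-5 \right)} + 42\right) b + f{\left(-11,12 \right)} = \left(8 \left(-6\right) + 42\right) \frac{83}{7} + 2 \cdot 12 \left(10 + 12\right) = \left(-48 + 42\right) \frac{83}{7} + 2 \cdot 12 \cdot 22 = \left(-6\right) \frac{83}{7} + 528 = - \frac{498}{7} + 528 = \frac{3198}{7}$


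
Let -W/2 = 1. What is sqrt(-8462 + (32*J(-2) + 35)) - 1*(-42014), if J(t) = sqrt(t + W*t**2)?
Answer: 42014 + sqrt(-8427 + 32*I*sqrt(10)) ≈ 42015.0 + 91.8*I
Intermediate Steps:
W = -2 (W = -2*1 = -2)
J(t) = sqrt(t - 2*t**2)
sqrt(-8462 + (32*J(-2) + 35)) - 1*(-42014) = sqrt(-8462 + (32*sqrt(-2*(1 - 2*(-2))) + 35)) - 1*(-42014) = sqrt(-8462 + (32*sqrt(-2*(1 + 4)) + 35)) + 42014 = sqrt(-8462 + (32*sqrt(-2*5) + 35)) + 42014 = sqrt(-8462 + (32*sqrt(-10) + 35)) + 42014 = sqrt(-8462 + (32*(I*sqrt(10)) + 35)) + 42014 = sqrt(-8462 + (32*I*sqrt(10) + 35)) + 42014 = sqrt(-8462 + (35 + 32*I*sqrt(10))) + 42014 = sqrt(-8427 + 32*I*sqrt(10)) + 42014 = 42014 + sqrt(-8427 + 32*I*sqrt(10))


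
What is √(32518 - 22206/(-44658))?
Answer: 5*√8006523589/2481 ≈ 180.33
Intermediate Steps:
√(32518 - 22206/(-44658)) = √(32518 - 22206*(-1/44658)) = √(32518 + 3701/7443) = √(242035175/7443) = 5*√8006523589/2481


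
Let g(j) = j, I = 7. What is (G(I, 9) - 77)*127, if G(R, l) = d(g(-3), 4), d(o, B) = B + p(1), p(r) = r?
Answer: -9144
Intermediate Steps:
d(o, B) = 1 + B (d(o, B) = B + 1 = 1 + B)
G(R, l) = 5 (G(R, l) = 1 + 4 = 5)
(G(I, 9) - 77)*127 = (5 - 77)*127 = -72*127 = -9144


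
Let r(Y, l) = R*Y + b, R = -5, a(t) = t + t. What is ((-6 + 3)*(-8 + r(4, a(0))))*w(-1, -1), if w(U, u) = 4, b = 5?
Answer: 276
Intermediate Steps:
a(t) = 2*t
r(Y, l) = 5 - 5*Y (r(Y, l) = -5*Y + 5 = 5 - 5*Y)
((-6 + 3)*(-8 + r(4, a(0))))*w(-1, -1) = ((-6 + 3)*(-8 + (5 - 5*4)))*4 = -3*(-8 + (5 - 20))*4 = -3*(-8 - 15)*4 = -3*(-23)*4 = 69*4 = 276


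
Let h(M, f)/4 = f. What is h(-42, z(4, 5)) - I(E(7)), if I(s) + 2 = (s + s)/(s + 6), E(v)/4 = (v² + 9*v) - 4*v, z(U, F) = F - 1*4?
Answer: 230/57 ≈ 4.0351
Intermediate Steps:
z(U, F) = -4 + F (z(U, F) = F - 4 = -4 + F)
h(M, f) = 4*f
E(v) = 4*v² + 20*v (E(v) = 4*((v² + 9*v) - 4*v) = 4*(v² + 5*v) = 4*v² + 20*v)
I(s) = -2 + 2*s/(6 + s) (I(s) = -2 + (s + s)/(s + 6) = -2 + (2*s)/(6 + s) = -2 + 2*s/(6 + s))
h(-42, z(4, 5)) - I(E(7)) = 4*(-4 + 5) - (-12)/(6 + 4*7*(5 + 7)) = 4*1 - (-12)/(6 + 4*7*12) = 4 - (-12)/(6 + 336) = 4 - (-12)/342 = 4 - 1*(-2/57) = 4 + 2/57 = 230/57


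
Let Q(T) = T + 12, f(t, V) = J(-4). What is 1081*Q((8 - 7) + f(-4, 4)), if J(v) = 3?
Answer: 17296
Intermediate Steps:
f(t, V) = 3
Q(T) = 12 + T
1081*Q((8 - 7) + f(-4, 4)) = 1081*(12 + ((8 - 7) + 3)) = 1081*(12 + (1 + 3)) = 1081*(12 + 4) = 1081*16 = 17296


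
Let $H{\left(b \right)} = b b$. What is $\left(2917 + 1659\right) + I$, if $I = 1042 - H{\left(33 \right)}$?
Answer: $4529$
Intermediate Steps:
$H{\left(b \right)} = b^{2}$
$I = -47$ ($I = 1042 - 33^{2} = 1042 - 1089 = -47$)
$\left(2917 + 1659\right) + I = \left(2917 + 1659\right) - 47 = 4576 - 47 = 4529$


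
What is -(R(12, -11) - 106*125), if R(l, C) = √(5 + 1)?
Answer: 13250 - √6 ≈ 13248.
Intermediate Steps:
R(l, C) = √6
-(R(12, -11) - 106*125) = -(√6 - 106*125) = -(√6 - 13250) = -(-13250 + √6) = 13250 - √6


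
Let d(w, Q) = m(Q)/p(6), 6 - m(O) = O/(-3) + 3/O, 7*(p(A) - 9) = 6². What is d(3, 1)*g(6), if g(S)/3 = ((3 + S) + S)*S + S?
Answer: 2240/33 ≈ 67.879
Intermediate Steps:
g(S) = 3*S + 3*S*(3 + 2*S) (g(S) = 3*(((3 + S) + S)*S + S) = 3*((3 + 2*S)*S + S) = 3*(S*(3 + 2*S) + S) = 3*(S + S*(3 + 2*S)) = 3*S + 3*S*(3 + 2*S))
p(A) = 99/7 (p(A) = 9 + (⅐)*6² = 9 + (⅐)*36 = 9 + 36/7 = 99/7)
m(O) = 6 - 3/O + O/3 (m(O) = 6 - (O/(-3) + 3/O) = 6 - (O*(-⅓) + 3/O) = 6 - (-O/3 + 3/O) = 6 - (3/O - O/3) = 6 + (-3/O + O/3) = 6 - 3/O + O/3)
d(w, Q) = 14/33 - 7/(33*Q) + 7*Q/297 (d(w, Q) = (6 - 3/Q + Q/3)/(99/7) = (6 - 3/Q + Q/3)*(7/99) = 14/33 - 7/(33*Q) + 7*Q/297)
d(3, 1)*g(6) = ((7/297)*(-9 + 1*(18 + 1))/1)*(6*6*(2 + 6)) = ((7/297)*1*(-9 + 1*19))*(6*6*8) = ((7/297)*1*(-9 + 19))*288 = ((7/297)*1*10)*288 = (70/297)*288 = 2240/33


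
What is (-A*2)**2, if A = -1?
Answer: 4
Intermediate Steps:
(-A*2)**2 = (-1*(-1)*2)**2 = (1*2)**2 = 2**2 = 4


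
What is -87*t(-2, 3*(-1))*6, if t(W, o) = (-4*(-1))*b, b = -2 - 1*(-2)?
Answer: 0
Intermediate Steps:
b = 0 (b = -2 + 2 = 0)
t(W, o) = 0 (t(W, o) = -4*(-1)*0 = 4*0 = 0)
-87*t(-2, 3*(-1))*6 = -87*0*6 = 0*6 = 0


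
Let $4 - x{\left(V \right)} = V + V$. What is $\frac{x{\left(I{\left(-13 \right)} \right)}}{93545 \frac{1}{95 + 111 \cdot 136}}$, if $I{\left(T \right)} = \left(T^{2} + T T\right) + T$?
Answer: $- \frac{9813386}{93545} \approx -104.91$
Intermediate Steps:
$I{\left(T \right)} = T + 2 T^{2}$ ($I{\left(T \right)} = \left(T^{2} + T^{2}\right) + T = 2 T^{2} + T = T + 2 T^{2}$)
$x{\left(V \right)} = 4 - 2 V$ ($x{\left(V \right)} = 4 - \left(V + V\right) = 4 - 2 V$)
$\frac{x{\left(I{\left(-13 \right)} \right)}}{93545 \frac{1}{95 + 111 \cdot 136}} = \frac{4 - 2 \left(- 13 \left(1 + 2 \left(-13\right)\right)\right)}{93545 \frac{1}{95 + 111 \cdot 136}} = \frac{4 - 2 \left(- 13 \left(1 - 26\right)\right)}{93545 \frac{1}{95 + 15096}} = \frac{4 - 2 \left(\left(-13\right) \left(-25\right)\right)}{93545 \cdot \frac{1}{15191}} = \frac{4 - 650}{93545 \cdot \frac{1}{15191}} = \frac{4 - 650}{\frac{93545}{15191}} = \left(-646\right) \frac{15191}{93545} = - \frac{9813386}{93545}$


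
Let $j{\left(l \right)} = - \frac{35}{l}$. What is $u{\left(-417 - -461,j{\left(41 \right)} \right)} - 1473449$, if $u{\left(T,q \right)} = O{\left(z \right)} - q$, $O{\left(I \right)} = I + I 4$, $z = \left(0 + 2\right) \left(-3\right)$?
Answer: $- \frac{60412604}{41} \approx -1.4735 \cdot 10^{6}$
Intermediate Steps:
$z = -6$ ($z = 2 \left(-3\right) = -6$)
$O{\left(I \right)} = 5 I$ ($O{\left(I \right)} = I + 4 I = 5 I$)
$u{\left(T,q \right)} = -30 - q$ ($u{\left(T,q \right)} = 5 \left(-6\right) - q = -30 - q$)
$u{\left(-417 - -461,j{\left(41 \right)} \right)} - 1473449 = \left(-30 - - \frac{35}{41}\right) - 1473449 = \left(-30 + \frac{35}{41}\right) - 1473449 = - \frac{1195}{41} - 1473449 = - \frac{60412604}{41}$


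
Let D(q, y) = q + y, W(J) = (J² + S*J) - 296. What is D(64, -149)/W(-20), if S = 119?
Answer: 85/2276 ≈ 0.037346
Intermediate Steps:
W(J) = -296 + J² + 119*J (W(J) = (J² + 119*J) - 296 = -296 + J² + 119*J)
D(64, -149)/W(-20) = (64 - 149)/(-296 + (-20)² + 119*(-20)) = -85/(-296 + 400 - 2380) = -85/(-2276) = -85*(-1/2276) = 85/2276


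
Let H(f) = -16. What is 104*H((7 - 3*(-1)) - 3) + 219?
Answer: -1445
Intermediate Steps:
104*H((7 - 3*(-1)) - 3) + 219 = 104*(-16) + 219 = -1664 + 219 = -1445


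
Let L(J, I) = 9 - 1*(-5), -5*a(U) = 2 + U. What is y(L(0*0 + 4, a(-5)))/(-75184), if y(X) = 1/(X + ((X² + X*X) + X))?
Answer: -1/31577280 ≈ -3.1668e-8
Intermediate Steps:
a(U) = -⅖ - U/5 (a(U) = -(2 + U)/5 = -⅖ - U/5)
L(J, I) = 14 (L(J, I) = 9 + 5 = 14)
y(X) = 1/(2*X + 2*X²) (y(X) = 1/(X + ((X² + X²) + X)) = 1/(X + (2*X² + X)) = 1/(X + (X + 2*X²)) = 1/(2*X + 2*X²))
y(L(0*0 + 4, a(-5)))/(-75184) = ((½)/(14*(1 + 14)))/(-75184) = ((½)*(1/14)/15)*(-1/75184) = ((½)*(1/14)*(1/15))*(-1/75184) = (1/420)*(-1/75184) = -1/31577280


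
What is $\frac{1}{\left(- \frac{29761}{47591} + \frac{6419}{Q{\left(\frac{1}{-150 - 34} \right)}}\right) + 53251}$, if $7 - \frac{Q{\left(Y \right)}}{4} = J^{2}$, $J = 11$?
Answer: $\frac{21701496}{1155307305851} \approx 1.8784 \cdot 10^{-5}$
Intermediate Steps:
$Q{\left(Y \right)} = -456$ ($Q{\left(Y \right)} = 28 - 4 \cdot 11^{2} = 28 - 484 = -456$)
$\frac{1}{\left(- \frac{29761}{47591} + \frac{6419}{Q{\left(\frac{1}{-150 - 34} \right)}}\right) + 53251} = \frac{1}{\left(- \frac{29761}{47591} + \frac{6419}{-456}\right) + 53251} = \frac{1}{\left(\left(-29761\right) \frac{1}{47591} + 6419 \left(- \frac{1}{456}\right)\right) + 53251} = \frac{1}{\left(- \frac{29761}{47591} - \frac{6419}{456}\right) + 53251} = \frac{1}{- \frac{319057645}{21701496} + 53251} = \frac{1}{\frac{1155307305851}{21701496}} = \frac{21701496}{1155307305851}$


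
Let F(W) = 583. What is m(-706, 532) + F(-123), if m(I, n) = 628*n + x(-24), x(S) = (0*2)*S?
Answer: 334679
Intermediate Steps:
x(S) = 0 (x(S) = 0*S = 0)
m(I, n) = 628*n (m(I, n) = 628*n + 0 = 628*n)
m(-706, 532) + F(-123) = 628*532 + 583 = 334096 + 583 = 334679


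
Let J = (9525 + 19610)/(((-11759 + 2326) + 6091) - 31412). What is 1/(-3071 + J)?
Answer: -34754/106758669 ≈ -0.00032554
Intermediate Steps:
J = -29135/34754 (J = 29135/((-9433 + 6091) - 31412) = 29135/(-3342 - 31412) = 29135/(-34754) = 29135*(-1/34754) = -29135/34754 ≈ -0.83832)
1/(-3071 + J) = 1/(-3071 - 29135/34754) = 1/(-106758669/34754) = -34754/106758669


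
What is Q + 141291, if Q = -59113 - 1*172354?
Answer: -90176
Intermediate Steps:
Q = -231467 (Q = -59113 - 172354 = -231467)
Q + 141291 = -231467 + 141291 = -90176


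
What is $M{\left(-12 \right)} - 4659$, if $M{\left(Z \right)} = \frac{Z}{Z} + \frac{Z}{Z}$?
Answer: $-4657$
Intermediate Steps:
$M{\left(Z \right)} = 2$ ($M{\left(Z \right)} = 1 + 1 = 2$)
$M{\left(-12 \right)} - 4659 = 2 - 4659 = -4657$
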